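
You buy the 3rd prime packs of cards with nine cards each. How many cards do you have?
Convert nine (English words) → 9 (decimal)
Convert the 3rd prime (prime index) → 5 (decimal)
Compute 9 × 5 = 45
45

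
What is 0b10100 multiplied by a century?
Convert 0b10100 (binary) → 16 + 4 = 20 (decimal)
Convert a century (colloquial) → 100 (decimal)
Compute 20 × 100 = 2000
2000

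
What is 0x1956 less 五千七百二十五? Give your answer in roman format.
Convert 0x1956 (hexadecimal) → 1×4096 + 9×256 + 5×16 + 6 = 6486 (decimal)
Convert 五千七百二十五 (Chinese numeral) → 5×1000 + 7×100 + 2×10 + 5 = 5725 (decimal)
Compute 6486 - 5725 = 761
Convert 761 (decimal) → 761 = 500 + 100 + 100 + 50 + 10 + 1 → DCCLXI (Roman numeral)
DCCLXI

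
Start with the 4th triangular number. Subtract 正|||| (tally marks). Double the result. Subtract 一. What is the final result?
Convert the 4th triangular number (triangular index) → 4×5/2 = 10 (decimal)
Start: 10
Convert 正|||| (tally marks) → 5 + 4 = 9 (decimal)
10 - 9 = 1
1 × 2 = 2
Convert 一 (Chinese numeral) → 1 (decimal)
2 - 1 = 1
1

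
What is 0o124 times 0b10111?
Convert 0o124 (octal) → 1×64 + 2×8 + 4 = 84 (decimal)
Convert 0b10111 (binary) → 16 + 4 + 2 + 1 = 23 (decimal)
Compute 84 × 23 = 1932
1932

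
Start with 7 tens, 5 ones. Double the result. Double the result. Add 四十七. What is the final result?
Convert 7 tens, 5 ones (place-value notation) → 7×10 + 5 = 75 (decimal)
Start: 75
75 × 2 = 150
150 × 2 = 300
Convert 四十七 (Chinese numeral) → 4×10 + 7 = 47 (decimal)
300 + 47 = 347
347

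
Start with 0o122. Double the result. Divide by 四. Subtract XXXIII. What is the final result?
Convert 0o122 (octal) → 1×64 + 2×8 + 2 = 82 (decimal)
Start: 82
82 × 2 = 164
Convert 四 (Chinese numeral) → 4 (decimal)
164 ÷ 4 = 41
Convert XXXIII (Roman numeral) → 10 + 10 + 10 + 1 + 1 + 1 = 33 (decimal)
41 - 33 = 8
8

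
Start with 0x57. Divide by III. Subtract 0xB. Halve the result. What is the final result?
Convert 0x57 (hexadecimal) → 5×16 + 7 = 87 (decimal)
Start: 87
Convert III (Roman numeral) → 1 + 1 + 1 = 3 (decimal)
87 ÷ 3 = 29
Convert 0xB (hexadecimal) → 11 (decimal)
29 - 11 = 18
18 ÷ 2 = 9
9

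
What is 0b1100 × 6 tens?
Convert 0b1100 (binary) → 8 + 4 = 12 (decimal)
Convert 6 tens (place-value notation) → 6×10 = 60 (decimal)
Compute 12 × 60 = 720
720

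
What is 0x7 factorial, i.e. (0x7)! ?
Convert 0x7 (hexadecimal) → 7 (decimal)
Compute 7! = 5040
5040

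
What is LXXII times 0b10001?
Convert LXXII (Roman numeral) → 50 + 10 + 10 + 1 + 1 = 72 (decimal)
Convert 0b10001 (binary) → 16 + 1 = 17 (decimal)
Compute 72 × 17 = 1224
1224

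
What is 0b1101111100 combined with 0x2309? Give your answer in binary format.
Convert 0b1101111100 (binary) → 512 + 256 + 64 + 32 + 16 + 8 + 4 = 892 (decimal)
Convert 0x2309 (hexadecimal) → 2×4096 + 3×256 + 9 = 8969 (decimal)
Compute 892 + 8969 = 9861
Convert 9861 (decimal) → 9861 = 8192 + 1024 + 512 + 128 + 4 + 1 → 0b10011010000101 (binary)
0b10011010000101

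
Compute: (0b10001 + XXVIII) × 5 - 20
Convert 0b10001 (binary) → 16 + 1 = 17 (decimal)
Convert XXVIII (Roman numeral) → 10 + 10 + 5 + 1 + 1 + 1 = 28 (decimal)
Expression in decimal: (17 + 28) × 5 - 20
Parentheses first: 17 + 28 = 45
Multiply: 45 × 5 = 225
Subtract: 225 - 20 = 205
205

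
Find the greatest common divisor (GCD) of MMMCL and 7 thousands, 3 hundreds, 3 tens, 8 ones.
Convert MMMCL (Roman numeral) → 1000 + 1000 + 1000 + 100 + 50 = 3150 (decimal)
Convert 7 thousands, 3 hundreds, 3 tens, 8 ones (place-value notation) → 7×1000 + 3×100 + 3×10 + 8 = 7338 (decimal)
Compute gcd(3150, 7338) = 6
6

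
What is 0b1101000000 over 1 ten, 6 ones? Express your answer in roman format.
Convert 0b1101000000 (binary) → 512 + 256 + 64 = 832 (decimal)
Convert 1 ten, 6 ones (place-value notation) → 1×10 + 6 = 16 (decimal)
Compute 832 ÷ 16 = 52
Convert 52 (decimal) → 52 = 50 + 1 + 1 → LII (Roman numeral)
LII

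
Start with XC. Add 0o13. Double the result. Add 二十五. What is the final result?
Convert XC (Roman numeral) → 90 (decimal)
Start: 90
Convert 0o13 (octal) → 1×8 + 3 = 11 (decimal)
90 + 11 = 101
101 × 2 = 202
Convert 二十五 (Chinese numeral) → 2×10 + 5 = 25 (decimal)
202 + 25 = 227
227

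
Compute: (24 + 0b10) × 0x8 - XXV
Convert 0b10 (binary) → 2 (decimal)
Convert 0x8 (hexadecimal) → 8 (decimal)
Convert XXV (Roman numeral) → 10 + 10 + 5 = 25 (decimal)
Expression in decimal: (24 + 2) × 8 - 25
Parentheses first: 24 + 2 = 26
Multiply: 26 × 8 = 208
Subtract: 208 - 25 = 183
183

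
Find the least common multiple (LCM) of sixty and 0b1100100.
Convert sixty (English words) → 60 (decimal)
Convert 0b1100100 (binary) → 64 + 32 + 4 = 100 (decimal)
Compute lcm(60, 100) = 300
300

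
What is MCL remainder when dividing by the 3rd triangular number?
Convert MCL (Roman numeral) → 1000 + 100 + 50 = 1150 (decimal)
Convert the 3rd triangular number (triangular index) → 3×4/2 = 6 (decimal)
Compute 1150 mod 6 = 4
4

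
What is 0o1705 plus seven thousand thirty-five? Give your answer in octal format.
Convert 0o1705 (octal) → 1×512 + 7×64 + 5 = 965 (decimal)
Convert seven thousand thirty-five (English words) → 7×1000 + 35 = 7035 (decimal)
Compute 965 + 7035 = 8000
Convert 8000 (decimal) → 8000 = 1×4096 + 7×512 + 5×64 → 0o17500 (octal)
0o17500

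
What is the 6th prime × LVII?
Convert the 6th prime (prime index) → 13 (decimal)
Convert LVII (Roman numeral) → 50 + 5 + 1 + 1 = 57 (decimal)
Compute 13 × 57 = 741
741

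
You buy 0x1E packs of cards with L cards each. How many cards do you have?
Convert L (Roman numeral) → 50 (decimal)
Convert 0x1E (hexadecimal) → 1×16 + 14 = 30 (decimal)
Compute 50 × 30 = 1500
1500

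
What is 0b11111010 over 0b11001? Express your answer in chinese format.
Convert 0b11111010 (binary) → 128 + 64 + 32 + 16 + 8 + 2 = 250 (decimal)
Convert 0b11001 (binary) → 16 + 8 + 1 = 25 (decimal)
Compute 250 ÷ 25 = 10
Convert 10 (decimal) → 10 = 1×10 → 十 (Chinese numeral)
十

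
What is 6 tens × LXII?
Convert 6 tens (place-value notation) → 6×10 = 60 (decimal)
Convert LXII (Roman numeral) → 50 + 10 + 1 + 1 = 62 (decimal)
Compute 60 × 62 = 3720
3720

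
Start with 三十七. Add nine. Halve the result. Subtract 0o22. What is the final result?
Convert 三十七 (Chinese numeral) → 3×10 + 7 = 37 (decimal)
Start: 37
Convert nine (English words) → 9 (decimal)
37 + 9 = 46
46 ÷ 2 = 23
Convert 0o22 (octal) → 2×8 + 2 = 18 (decimal)
23 - 18 = 5
5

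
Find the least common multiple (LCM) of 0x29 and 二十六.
Convert 0x29 (hexadecimal) → 2×16 + 9 = 41 (decimal)
Convert 二十六 (Chinese numeral) → 2×10 + 6 = 26 (decimal)
Compute lcm(41, 26) = 1066
1066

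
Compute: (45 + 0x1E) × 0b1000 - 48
Convert 0x1E (hexadecimal) → 1×16 + 14 = 30 (decimal)
Convert 0b1000 (binary) → 8 (decimal)
Expression in decimal: (45 + 30) × 8 - 48
Parentheses first: 45 + 30 = 75
Multiply: 75 × 8 = 600
Subtract: 600 - 48 = 552
552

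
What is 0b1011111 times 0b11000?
Convert 0b1011111 (binary) → 64 + 16 + 8 + 4 + 2 + 1 = 95 (decimal)
Convert 0b11000 (binary) → 16 + 8 = 24 (decimal)
Compute 95 × 24 = 2280
2280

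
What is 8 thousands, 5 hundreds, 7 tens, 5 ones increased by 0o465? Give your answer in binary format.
Convert 8 thousands, 5 hundreds, 7 tens, 5 ones (place-value notation) → 8×1000 + 5×100 + 7×10 + 5 = 8575 (decimal)
Convert 0o465 (octal) → 4×64 + 6×8 + 5 = 309 (decimal)
Compute 8575 + 309 = 8884
Convert 8884 (decimal) → 8884 = 8192 + 512 + 128 + 32 + 16 + 4 → 0b10001010110100 (binary)
0b10001010110100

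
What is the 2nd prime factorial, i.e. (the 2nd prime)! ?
Convert the 2nd prime (prime index) → 3 (decimal)
Compute 3! = 6
6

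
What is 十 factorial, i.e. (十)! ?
Convert 十 (Chinese numeral) → 1×10 = 10 (decimal)
Compute 10! = 3628800
3628800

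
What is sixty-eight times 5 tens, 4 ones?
Convert sixty-eight (English words) → 68 (decimal)
Convert 5 tens, 4 ones (place-value notation) → 5×10 + 4 = 54 (decimal)
Compute 68 × 54 = 3672
3672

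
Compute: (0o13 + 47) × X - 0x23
Convert 0o13 (octal) → 1×8 + 3 = 11 (decimal)
Convert X (Roman numeral) → 10 (decimal)
Convert 0x23 (hexadecimal) → 2×16 + 3 = 35 (decimal)
Expression in decimal: (11 + 47) × 10 - 35
Parentheses first: 11 + 47 = 58
Multiply: 58 × 10 = 580
Subtract: 580 - 35 = 545
545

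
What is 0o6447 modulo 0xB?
Convert 0o6447 (octal) → 6×512 + 4×64 + 4×8 + 7 = 3367 (decimal)
Convert 0xB (hexadecimal) → 11 (decimal)
Compute 3367 mod 11 = 1
1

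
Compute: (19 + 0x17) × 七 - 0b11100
Convert 0x17 (hexadecimal) → 1×16 + 7 = 23 (decimal)
Convert 七 (Chinese numeral) → 7 (decimal)
Convert 0b11100 (binary) → 16 + 8 + 4 = 28 (decimal)
Expression in decimal: (19 + 23) × 7 - 28
Parentheses first: 19 + 23 = 42
Multiply: 42 × 7 = 294
Subtract: 294 - 28 = 266
266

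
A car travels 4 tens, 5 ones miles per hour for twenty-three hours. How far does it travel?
Convert 4 tens, 5 ones (place-value notation) → 4×10 + 5 = 45 (decimal)
Convert twenty-three (English words) → 23 (decimal)
Compute 45 × 23 = 1035
1035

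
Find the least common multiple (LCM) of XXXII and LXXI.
Convert XXXII (Roman numeral) → 10 + 10 + 10 + 1 + 1 = 32 (decimal)
Convert LXXI (Roman numeral) → 50 + 10 + 10 + 1 = 71 (decimal)
Compute lcm(32, 71) = 2272
2272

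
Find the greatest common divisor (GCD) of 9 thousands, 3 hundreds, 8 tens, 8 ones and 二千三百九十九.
Convert 9 thousands, 3 hundreds, 8 tens, 8 ones (place-value notation) → 9×1000 + 3×100 + 8×10 + 8 = 9388 (decimal)
Convert 二千三百九十九 (Chinese numeral) → 2×1000 + 3×100 + 9×10 + 9 = 2399 (decimal)
Compute gcd(9388, 2399) = 1
1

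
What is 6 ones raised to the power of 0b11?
Convert 6 ones (place-value notation) → 6 (decimal)
Convert 0b11 (binary) → 2 + 1 = 3 (decimal)
Compute 6 ^ 3 = 216
216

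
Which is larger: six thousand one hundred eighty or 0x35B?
Convert six thousand one hundred eighty (English words) → 6×1000 + 1×100 + 80 = 6180 (decimal)
Convert 0x35B (hexadecimal) → 3×256 + 5×16 + 11 = 859 (decimal)
Compare 6180 vs 859: larger = 6180
6180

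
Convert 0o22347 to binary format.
Convert 0o22347 (octal) → 2×4096 + 2×512 + 3×64 + 4×8 + 7 = 9447 (decimal)
Convert 9447 (decimal) → 9447 = 8192 + 1024 + 128 + 64 + 32 + 4 + 2 + 1 → 0b10010011100111 (binary)
0b10010011100111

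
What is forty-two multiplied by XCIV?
Convert forty-two (English words) → 42 (decimal)
Convert XCIV (Roman numeral) → 90 + 4 = 94 (decimal)
Compute 42 × 94 = 3948
3948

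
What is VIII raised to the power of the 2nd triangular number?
Convert VIII (Roman numeral) → 5 + 1 + 1 + 1 = 8 (decimal)
Convert the 2nd triangular number (triangular index) → 2×3/2 = 3 (decimal)
Compute 8 ^ 3 = 512
512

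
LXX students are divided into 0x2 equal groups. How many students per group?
Convert LXX (Roman numeral) → 50 + 10 + 10 = 70 (decimal)
Convert 0x2 (hexadecimal) → 2 (decimal)
Compute 70 ÷ 2 = 35
35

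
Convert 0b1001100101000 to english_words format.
Convert 0b1001100101000 (binary) → 4096 + 512 + 256 + 32 + 8 = 4904 (decimal)
Convert 4904 (decimal) → 4904 = 4×1000 + 9×100 + 4 → four thousand nine hundred four (English words)
four thousand nine hundred four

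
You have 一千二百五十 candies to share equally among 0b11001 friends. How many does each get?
Convert 一千二百五十 (Chinese numeral) → 1×1000 + 2×100 + 5×10 = 1250 (decimal)
Convert 0b11001 (binary) → 16 + 8 + 1 = 25 (decimal)
Compute 1250 ÷ 25 = 50
50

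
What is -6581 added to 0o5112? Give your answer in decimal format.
Convert 0o5112 (octal) → 5×512 + 1×64 + 1×8 + 2 = 2634 (decimal)
Compute -6581 + 2634 = -3947
-3947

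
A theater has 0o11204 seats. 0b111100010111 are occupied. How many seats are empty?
Convert 0o11204 (octal) → 1×4096 + 1×512 + 2×64 + 4 = 4740 (decimal)
Convert 0b111100010111 (binary) → 2048 + 1024 + 512 + 256 + 16 + 4 + 2 + 1 = 3863 (decimal)
Compute 4740 - 3863 = 877
877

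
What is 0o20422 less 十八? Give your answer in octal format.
Convert 0o20422 (octal) → 2×4096 + 4×64 + 2×8 + 2 = 8466 (decimal)
Convert 十八 (Chinese numeral) → 1×10 + 8 = 18 (decimal)
Compute 8466 - 18 = 8448
Convert 8448 (decimal) → 8448 = 2×4096 + 4×64 → 0o20400 (octal)
0o20400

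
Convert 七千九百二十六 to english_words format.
Convert 七千九百二十六 (Chinese numeral) → 7×1000 + 9×100 + 2×10 + 6 = 7926 (decimal)
Convert 7926 (decimal) → 7926 = 7×1000 + 9×100 + 26 → seven thousand nine hundred twenty-six (English words)
seven thousand nine hundred twenty-six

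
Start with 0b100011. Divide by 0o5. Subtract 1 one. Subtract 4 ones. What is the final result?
Convert 0b100011 (binary) → 32 + 2 + 1 = 35 (decimal)
Start: 35
Convert 0o5 (octal) → 5 (decimal)
35 ÷ 5 = 7
Convert 1 one (place-value notation) → 1 (decimal)
7 - 1 = 6
Convert 4 ones (place-value notation) → 4 (decimal)
6 - 4 = 2
2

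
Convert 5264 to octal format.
Convert 5264 (decimal) → 5264 = 1×4096 + 2×512 + 2×64 + 2×8 → 0o12220 (octal)
0o12220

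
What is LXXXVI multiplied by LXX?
Convert LXXXVI (Roman numeral) → 50 + 10 + 10 + 10 + 5 + 1 = 86 (decimal)
Convert LXX (Roman numeral) → 50 + 10 + 10 = 70 (decimal)
Compute 86 × 70 = 6020
6020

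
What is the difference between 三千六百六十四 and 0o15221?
Convert 三千六百六十四 (Chinese numeral) → 3×1000 + 6×100 + 6×10 + 4 = 3664 (decimal)
Convert 0o15221 (octal) → 1×4096 + 5×512 + 2×64 + 2×8 + 1 = 6801 (decimal)
Difference: |3664 - 6801| = 3137
3137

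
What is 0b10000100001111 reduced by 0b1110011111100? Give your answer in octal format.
Convert 0b10000100001111 (binary) → 8192 + 256 + 8 + 4 + 2 + 1 = 8463 (decimal)
Convert 0b1110011111100 (binary) → 4096 + 2048 + 1024 + 128 + 64 + 32 + 16 + 8 + 4 = 7420 (decimal)
Compute 8463 - 7420 = 1043
Convert 1043 (decimal) → 1043 = 2×512 + 2×8 + 3 → 0o2023 (octal)
0o2023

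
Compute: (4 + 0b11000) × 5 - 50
Convert 0b11000 (binary) → 16 + 8 = 24 (decimal)
Expression in decimal: (4 + 24) × 5 - 50
Parentheses first: 4 + 24 = 28
Multiply: 28 × 5 = 140
Subtract: 140 - 50 = 90
90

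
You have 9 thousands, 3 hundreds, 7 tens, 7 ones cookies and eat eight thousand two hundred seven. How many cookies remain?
Convert 9 thousands, 3 hundreds, 7 tens, 7 ones (place-value notation) → 9×1000 + 3×100 + 7×10 + 7 = 9377 (decimal)
Convert eight thousand two hundred seven (English words) → 8×1000 + 2×100 + 7 = 8207 (decimal)
Compute 9377 - 8207 = 1170
1170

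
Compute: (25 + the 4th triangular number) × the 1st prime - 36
Convert the 4th triangular number (triangular index) → 4×5/2 = 10 (decimal)
Convert the 1st prime (prime index) → 2 (decimal)
Expression in decimal: (25 + 10) × 2 - 36
Parentheses first: 25 + 10 = 35
Multiply: 35 × 2 = 70
Subtract: 70 - 36 = 34
34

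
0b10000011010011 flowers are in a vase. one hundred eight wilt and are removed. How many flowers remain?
Convert 0b10000011010011 (binary) → 8192 + 128 + 64 + 16 + 2 + 1 = 8403 (decimal)
Convert one hundred eight (English words) → 1×100 + 8 = 108 (decimal)
Compute 8403 - 108 = 8295
8295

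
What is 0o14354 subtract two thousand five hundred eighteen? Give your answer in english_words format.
Convert 0o14354 (octal) → 1×4096 + 4×512 + 3×64 + 5×8 + 4 = 6380 (decimal)
Convert two thousand five hundred eighteen (English words) → 2×1000 + 5×100 + 18 = 2518 (decimal)
Compute 6380 - 2518 = 3862
Convert 3862 (decimal) → 3862 = 3×1000 + 8×100 + 62 → three thousand eight hundred sixty-two (English words)
three thousand eight hundred sixty-two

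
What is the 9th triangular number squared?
The 9th triangular number = 9×10/2 = 45
Compute 45² = 45 × 45 = 2025
2025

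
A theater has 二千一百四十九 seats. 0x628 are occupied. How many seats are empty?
Convert 二千一百四十九 (Chinese numeral) → 2×1000 + 1×100 + 4×10 + 9 = 2149 (decimal)
Convert 0x628 (hexadecimal) → 6×256 + 2×16 + 8 = 1576 (decimal)
Compute 2149 - 1576 = 573
573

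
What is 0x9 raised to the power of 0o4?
Convert 0x9 (hexadecimal) → 9 (decimal)
Convert 0o4 (octal) → 4 (decimal)
Compute 9 ^ 4 = 6561
6561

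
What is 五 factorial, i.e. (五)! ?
Convert 五 (Chinese numeral) → 5 (decimal)
Compute 5! = 120
120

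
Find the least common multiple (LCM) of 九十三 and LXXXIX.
Convert 九十三 (Chinese numeral) → 9×10 + 3 = 93 (decimal)
Convert LXXXIX (Roman numeral) → 50 + 10 + 10 + 10 + 9 = 89 (decimal)
Compute lcm(93, 89) = 8277
8277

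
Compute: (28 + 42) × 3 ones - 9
Convert 3 ones (place-value notation) → 3 (decimal)
Expression in decimal: (28 + 42) × 3 - 9
Parentheses first: 28 + 42 = 70
Multiply: 70 × 3 = 210
Subtract: 210 - 9 = 201
201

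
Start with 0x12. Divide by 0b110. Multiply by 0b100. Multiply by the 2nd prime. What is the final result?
Convert 0x12 (hexadecimal) → 1×16 + 2 = 18 (decimal)
Start: 18
Convert 0b110 (binary) → 4 + 2 = 6 (decimal)
18 ÷ 6 = 3
Convert 0b100 (binary) → 4 (decimal)
3 × 4 = 12
Convert the 2nd prime (prime index) → 3 (decimal)
12 × 3 = 36
36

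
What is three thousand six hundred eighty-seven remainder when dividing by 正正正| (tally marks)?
Convert three thousand six hundred eighty-seven (English words) → 3×1000 + 6×100 + 87 = 3687 (decimal)
Convert 正正正| (tally marks) → 5 + 5 + 5 + 1 = 16 (decimal)
Compute 3687 mod 16 = 7
7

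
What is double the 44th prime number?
The 44th prime number = 193
Compute 193 × 2 = 386
386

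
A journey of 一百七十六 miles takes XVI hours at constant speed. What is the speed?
Convert 一百七十六 (Chinese numeral) → 1×100 + 7×10 + 6 = 176 (decimal)
Convert XVI (Roman numeral) → 10 + 5 + 1 = 16 (decimal)
Compute 176 ÷ 16 = 11
11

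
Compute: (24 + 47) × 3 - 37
Parentheses first: 24 + 47 = 71
Multiply: 71 × 3 = 213
Subtract: 213 - 37 = 176
176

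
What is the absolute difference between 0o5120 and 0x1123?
Convert 0o5120 (octal) → 5×512 + 1×64 + 2×8 = 2640 (decimal)
Convert 0x1123 (hexadecimal) → 1×4096 + 1×256 + 2×16 + 3 = 4387 (decimal)
Compute |2640 - 4387| = 1747
1747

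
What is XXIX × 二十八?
Convert XXIX (Roman numeral) → 10 + 10 + 9 = 29 (decimal)
Convert 二十八 (Chinese numeral) → 2×10 + 8 = 28 (decimal)
Compute 29 × 28 = 812
812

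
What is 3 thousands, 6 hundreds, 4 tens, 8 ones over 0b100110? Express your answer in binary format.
Convert 3 thousands, 6 hundreds, 4 tens, 8 ones (place-value notation) → 3×1000 + 6×100 + 4×10 + 8 = 3648 (decimal)
Convert 0b100110 (binary) → 32 + 4 + 2 = 38 (decimal)
Compute 3648 ÷ 38 = 96
Convert 96 (decimal) → 96 = 64 + 32 → 0b1100000 (binary)
0b1100000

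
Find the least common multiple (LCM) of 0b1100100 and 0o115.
Convert 0b1100100 (binary) → 64 + 32 + 4 = 100 (decimal)
Convert 0o115 (octal) → 1×64 + 1×8 + 5 = 77 (decimal)
Compute lcm(100, 77) = 7700
7700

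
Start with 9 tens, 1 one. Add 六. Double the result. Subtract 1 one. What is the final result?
Convert 9 tens, 1 one (place-value notation) → 9×10 + 1 = 91 (decimal)
Start: 91
Convert 六 (Chinese numeral) → 6 (decimal)
91 + 6 = 97
97 × 2 = 194
Convert 1 one (place-value notation) → 1 (decimal)
194 - 1 = 193
193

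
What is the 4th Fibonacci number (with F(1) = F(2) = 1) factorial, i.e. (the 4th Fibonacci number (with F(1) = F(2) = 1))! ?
Convert the 4th Fibonacci number (with F(1) = F(2) = 1) (Fibonacci index) → 1, 1, 2, 3 → 3 (decimal)
Compute 3! = 6
6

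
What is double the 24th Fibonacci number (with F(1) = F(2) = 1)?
The 24th Fibonacci number (with F(1) = F(2) = 1) = 46368
Compute 46368 × 2 = 92736
92736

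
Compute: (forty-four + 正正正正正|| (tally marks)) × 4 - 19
Convert forty-four (English words) → 44 (decimal)
Convert 正正正正正|| (tally marks) → 5 + 5 + 5 + 5 + 5 + 2 = 27 (decimal)
Expression in decimal: (44 + 27) × 4 - 19
Parentheses first: 44 + 27 = 71
Multiply: 71 × 4 = 284
Subtract: 284 - 19 = 265
265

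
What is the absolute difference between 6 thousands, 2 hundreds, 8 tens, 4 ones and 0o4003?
Convert 6 thousands, 2 hundreds, 8 tens, 4 ones (place-value notation) → 6×1000 + 2×100 + 8×10 + 4 = 6284 (decimal)
Convert 0o4003 (octal) → 4×512 + 3 = 2051 (decimal)
Compute |6284 - 2051| = 4233
4233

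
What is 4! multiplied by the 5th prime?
Convert 4! (factorial) → 24 (decimal)
Convert the 5th prime (prime index) → 11 (decimal)
Compute 24 × 11 = 264
264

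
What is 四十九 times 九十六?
Convert 四十九 (Chinese numeral) → 4×10 + 9 = 49 (decimal)
Convert 九十六 (Chinese numeral) → 9×10 + 6 = 96 (decimal)
Compute 49 × 96 = 4704
4704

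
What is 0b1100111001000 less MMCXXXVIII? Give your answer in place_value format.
Convert 0b1100111001000 (binary) → 4096 + 2048 + 256 + 128 + 64 + 8 = 6600 (decimal)
Convert MMCXXXVIII (Roman numeral) → 1000 + 1000 + 100 + 10 + 10 + 10 + 5 + 1 + 1 + 1 = 2138 (decimal)
Compute 6600 - 2138 = 4462
Convert 4462 (decimal) → 4462 = 4×1000 + 4×100 + 6×10 + 2 → 4 thousands, 4 hundreds, 6 tens, 2 ones (place-value notation)
4 thousands, 4 hundreds, 6 tens, 2 ones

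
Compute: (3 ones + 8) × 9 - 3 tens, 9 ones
Convert 3 ones (place-value notation) → 3 (decimal)
Convert 3 tens, 9 ones (place-value notation) → 3×10 + 9 = 39 (decimal)
Expression in decimal: (3 + 8) × 9 - 39
Parentheses first: 3 + 8 = 11
Multiply: 11 × 9 = 99
Subtract: 99 - 39 = 60
60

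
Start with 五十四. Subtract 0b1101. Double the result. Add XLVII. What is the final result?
Convert 五十四 (Chinese numeral) → 5×10 + 4 = 54 (decimal)
Start: 54
Convert 0b1101 (binary) → 8 + 4 + 1 = 13 (decimal)
54 - 13 = 41
41 × 2 = 82
Convert XLVII (Roman numeral) → 40 + 5 + 1 + 1 = 47 (decimal)
82 + 47 = 129
129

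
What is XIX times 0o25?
Convert XIX (Roman numeral) → 10 + 9 = 19 (decimal)
Convert 0o25 (octal) → 2×8 + 5 = 21 (decimal)
Compute 19 × 21 = 399
399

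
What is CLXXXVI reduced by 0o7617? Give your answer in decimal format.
Convert CLXXXVI (Roman numeral) → 100 + 50 + 10 + 10 + 10 + 5 + 1 = 186 (decimal)
Convert 0o7617 (octal) → 7×512 + 6×64 + 1×8 + 7 = 3983 (decimal)
Compute 186 - 3983 = -3797
-3797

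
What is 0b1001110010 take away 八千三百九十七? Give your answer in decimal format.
Convert 0b1001110010 (binary) → 512 + 64 + 32 + 16 + 2 = 626 (decimal)
Convert 八千三百九十七 (Chinese numeral) → 8×1000 + 3×100 + 9×10 + 7 = 8397 (decimal)
Compute 626 - 8397 = -7771
-7771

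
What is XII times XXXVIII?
Convert XII (Roman numeral) → 10 + 1 + 1 = 12 (decimal)
Convert XXXVIII (Roman numeral) → 10 + 10 + 10 + 5 + 1 + 1 + 1 = 38 (decimal)
Compute 12 × 38 = 456
456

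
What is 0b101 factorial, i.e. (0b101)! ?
Convert 0b101 (binary) → 4 + 1 = 5 (decimal)
Compute 5! = 120
120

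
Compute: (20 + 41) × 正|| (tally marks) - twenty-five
Convert 正|| (tally marks) → 5 + 2 = 7 (decimal)
Convert twenty-five (English words) → 25 (decimal)
Expression in decimal: (20 + 41) × 7 - 25
Parentheses first: 20 + 41 = 61
Multiply: 61 × 7 = 427
Subtract: 427 - 25 = 402
402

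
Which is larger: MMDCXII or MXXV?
Convert MMDCXII (Roman numeral) → 1000 + 1000 + 500 + 100 + 10 + 1 + 1 = 2612 (decimal)
Convert MXXV (Roman numeral) → 1000 + 10 + 10 + 5 = 1025 (decimal)
Compare 2612 vs 1025: larger = 2612
2612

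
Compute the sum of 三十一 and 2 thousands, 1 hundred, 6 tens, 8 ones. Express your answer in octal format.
Convert 三十一 (Chinese numeral) → 3×10 + 1 = 31 (decimal)
Convert 2 thousands, 1 hundred, 6 tens, 8 ones (place-value notation) → 2×1000 + 1×100 + 6×10 + 8 = 2168 (decimal)
Compute 31 + 2168 = 2199
Convert 2199 (decimal) → 2199 = 4×512 + 2×64 + 2×8 + 7 → 0o4227 (octal)
0o4227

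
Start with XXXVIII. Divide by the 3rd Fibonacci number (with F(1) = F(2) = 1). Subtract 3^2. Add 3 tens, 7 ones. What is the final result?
Convert XXXVIII (Roman numeral) → 10 + 10 + 10 + 5 + 1 + 1 + 1 = 38 (decimal)
Start: 38
Convert the 3rd Fibonacci number (with F(1) = F(2) = 1) (Fibonacci index) → 1, 1, 2 → 2 (decimal)
38 ÷ 2 = 19
Convert 3^2 (power) → 9 (decimal)
19 - 9 = 10
Convert 3 tens, 7 ones (place-value notation) → 3×10 + 7 = 37 (decimal)
10 + 37 = 47
47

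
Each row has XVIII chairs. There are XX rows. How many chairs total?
Convert XVIII (Roman numeral) → 10 + 5 + 1 + 1 + 1 = 18 (decimal)
Convert XX (Roman numeral) → 10 + 10 = 20 (decimal)
Compute 18 × 20 = 360
360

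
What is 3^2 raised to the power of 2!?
Convert 3^2 (power) → 9 (decimal)
Convert 2! (factorial) → 2 (decimal)
Compute 9 ^ 2 = 81
81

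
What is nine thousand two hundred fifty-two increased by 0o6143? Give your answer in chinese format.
Convert nine thousand two hundred fifty-two (English words) → 9×1000 + 2×100 + 52 = 9252 (decimal)
Convert 0o6143 (octal) → 6×512 + 1×64 + 4×8 + 3 = 3171 (decimal)
Compute 9252 + 3171 = 12423
Convert 12423 (decimal) → 12423 = 1×10000 + 2×1000 + 4×100 + 2×10 + 3 → 一万二千四百二十三 (Chinese numeral)
一万二千四百二十三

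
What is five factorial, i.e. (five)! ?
Convert five (English words) → 5 (decimal)
Compute 5! = 120
120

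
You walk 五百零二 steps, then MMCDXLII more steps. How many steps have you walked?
Convert 五百零二 (Chinese numeral) → 5×100 + 2 = 502 (decimal)
Convert MMCDXLII (Roman numeral) → 1000 + 1000 + 400 + 40 + 1 + 1 = 2442 (decimal)
Compute 502 + 2442 = 2944
2944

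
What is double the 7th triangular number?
The 7th triangular number = 7×8/2 = 28
Compute 28 × 2 = 56
56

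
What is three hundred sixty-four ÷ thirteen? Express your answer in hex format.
Convert three hundred sixty-four (English words) → 3×100 + 64 = 364 (decimal)
Convert thirteen (English words) → 13 (decimal)
Compute 364 ÷ 13 = 28
Convert 28 (decimal) → 28 = 1×16 + 12 → 0x1C (hexadecimal)
0x1C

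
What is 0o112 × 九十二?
Convert 0o112 (octal) → 1×64 + 1×8 + 2 = 74 (decimal)
Convert 九十二 (Chinese numeral) → 9×10 + 2 = 92 (decimal)
Compute 74 × 92 = 6808
6808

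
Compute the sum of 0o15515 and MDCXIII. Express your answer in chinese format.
Convert 0o15515 (octal) → 1×4096 + 5×512 + 5×64 + 1×8 + 5 = 6989 (decimal)
Convert MDCXIII (Roman numeral) → 1000 + 500 + 100 + 10 + 1 + 1 + 1 = 1613 (decimal)
Compute 6989 + 1613 = 8602
Convert 8602 (decimal) → 8602 = 8×1000 + 6×100 + 2 → 八千六百零二 (Chinese numeral)
八千六百零二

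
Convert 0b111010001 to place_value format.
Convert 0b111010001 (binary) → 256 + 128 + 64 + 16 + 1 = 465 (decimal)
Convert 465 (decimal) → 465 = 4×100 + 6×10 + 5 → 4 hundreds, 6 tens, 5 ones (place-value notation)
4 hundreds, 6 tens, 5 ones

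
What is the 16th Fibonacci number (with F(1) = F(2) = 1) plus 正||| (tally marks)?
The 16th Fibonacci number (with F(1) = F(2) = 1) = 987
Convert 正||| (tally marks) → 5 + 3 = 8 (decimal)
Compute 987 + 8 = 995
995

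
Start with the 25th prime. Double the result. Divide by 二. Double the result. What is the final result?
Convert the 25th prime (prime index) → 97 (decimal)
Start: 97
97 × 2 = 194
Convert 二 (Chinese numeral) → 2 (decimal)
194 ÷ 2 = 97
97 × 2 = 194
194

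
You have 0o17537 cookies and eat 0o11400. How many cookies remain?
Convert 0o17537 (octal) → 1×4096 + 7×512 + 5×64 + 3×8 + 7 = 8031 (decimal)
Convert 0o11400 (octal) → 1×4096 + 1×512 + 4×64 = 4864 (decimal)
Compute 8031 - 4864 = 3167
3167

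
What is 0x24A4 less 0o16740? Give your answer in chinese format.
Convert 0x24A4 (hexadecimal) → 2×4096 + 4×256 + 10×16 + 4 = 9380 (decimal)
Convert 0o16740 (octal) → 1×4096 + 6×512 + 7×64 + 4×8 = 7648 (decimal)
Compute 9380 - 7648 = 1732
Convert 1732 (decimal) → 1732 = 1×1000 + 7×100 + 3×10 + 2 → 一千七百三十二 (Chinese numeral)
一千七百三十二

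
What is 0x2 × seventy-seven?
Convert 0x2 (hexadecimal) → 2 (decimal)
Convert seventy-seven (English words) → 77 (decimal)
Compute 2 × 77 = 154
154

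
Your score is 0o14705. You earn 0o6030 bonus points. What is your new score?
Convert 0o14705 (octal) → 1×4096 + 4×512 + 7×64 + 5 = 6597 (decimal)
Convert 0o6030 (octal) → 6×512 + 3×8 = 3096 (decimal)
Compute 6597 + 3096 = 9693
9693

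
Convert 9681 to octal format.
Convert 9681 (decimal) → 9681 = 2×4096 + 2×512 + 7×64 + 2×8 + 1 → 0o22721 (octal)
0o22721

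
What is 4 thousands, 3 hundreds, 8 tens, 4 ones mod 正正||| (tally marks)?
Convert 4 thousands, 3 hundreds, 8 tens, 4 ones (place-value notation) → 4×1000 + 3×100 + 8×10 + 4 = 4384 (decimal)
Convert 正正||| (tally marks) → 5 + 5 + 3 = 13 (decimal)
Compute 4384 mod 13 = 3
3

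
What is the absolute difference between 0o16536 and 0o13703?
Convert 0o16536 (octal) → 1×4096 + 6×512 + 5×64 + 3×8 + 6 = 7518 (decimal)
Convert 0o13703 (octal) → 1×4096 + 3×512 + 7×64 + 3 = 6083 (decimal)
Compute |7518 - 6083| = 1435
1435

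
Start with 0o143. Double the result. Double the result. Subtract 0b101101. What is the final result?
Convert 0o143 (octal) → 1×64 + 4×8 + 3 = 99 (decimal)
Start: 99
99 × 2 = 198
198 × 2 = 396
Convert 0b101101 (binary) → 32 + 8 + 4 + 1 = 45 (decimal)
396 - 45 = 351
351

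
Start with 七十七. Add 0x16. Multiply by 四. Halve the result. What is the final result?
Convert 七十七 (Chinese numeral) → 7×10 + 7 = 77 (decimal)
Start: 77
Convert 0x16 (hexadecimal) → 1×16 + 6 = 22 (decimal)
77 + 22 = 99
Convert 四 (Chinese numeral) → 4 (decimal)
99 × 4 = 396
396 ÷ 2 = 198
198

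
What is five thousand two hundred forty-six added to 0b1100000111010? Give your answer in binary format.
Convert five thousand two hundred forty-six (English words) → 5×1000 + 2×100 + 46 = 5246 (decimal)
Convert 0b1100000111010 (binary) → 4096 + 2048 + 32 + 16 + 8 + 2 = 6202 (decimal)
Compute 5246 + 6202 = 11448
Convert 11448 (decimal) → 11448 = 8192 + 2048 + 1024 + 128 + 32 + 16 + 8 → 0b10110010111000 (binary)
0b10110010111000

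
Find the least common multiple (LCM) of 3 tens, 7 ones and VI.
Convert 3 tens, 7 ones (place-value notation) → 3×10 + 7 = 37 (decimal)
Convert VI (Roman numeral) → 5 + 1 = 6 (decimal)
Compute lcm(37, 6) = 222
222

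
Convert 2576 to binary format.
Convert 2576 (decimal) → 2576 = 2048 + 512 + 16 → 0b101000010000 (binary)
0b101000010000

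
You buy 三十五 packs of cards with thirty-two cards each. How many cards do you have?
Convert thirty-two (English words) → 32 (decimal)
Convert 三十五 (Chinese numeral) → 3×10 + 5 = 35 (decimal)
Compute 32 × 35 = 1120
1120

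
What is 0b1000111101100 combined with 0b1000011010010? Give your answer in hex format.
Convert 0b1000111101100 (binary) → 4096 + 256 + 128 + 64 + 32 + 8 + 4 = 4588 (decimal)
Convert 0b1000011010010 (binary) → 4096 + 128 + 64 + 16 + 2 = 4306 (decimal)
Compute 4588 + 4306 = 8894
Convert 8894 (decimal) → 8894 = 2×4096 + 2×256 + 11×16 + 14 → 0x22BE (hexadecimal)
0x22BE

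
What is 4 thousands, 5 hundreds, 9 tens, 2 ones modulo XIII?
Convert 4 thousands, 5 hundreds, 9 tens, 2 ones (place-value notation) → 4×1000 + 5×100 + 9×10 + 2 = 4592 (decimal)
Convert XIII (Roman numeral) → 10 + 1 + 1 + 1 = 13 (decimal)
Compute 4592 mod 13 = 3
3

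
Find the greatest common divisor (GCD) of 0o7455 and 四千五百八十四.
Convert 0o7455 (octal) → 7×512 + 4×64 + 5×8 + 5 = 3885 (decimal)
Convert 四千五百八十四 (Chinese numeral) → 4×1000 + 5×100 + 8×10 + 4 = 4584 (decimal)
Compute gcd(3885, 4584) = 3
3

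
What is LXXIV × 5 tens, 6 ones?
Convert LXXIV (Roman numeral) → 50 + 10 + 10 + 4 = 74 (decimal)
Convert 5 tens, 6 ones (place-value notation) → 5×10 + 6 = 56 (decimal)
Compute 74 × 56 = 4144
4144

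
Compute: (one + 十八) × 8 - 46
Convert one (English words) → 1 (decimal)
Convert 十八 (Chinese numeral) → 1×10 + 8 = 18 (decimal)
Expression in decimal: (1 + 18) × 8 - 46
Parentheses first: 1 + 18 = 19
Multiply: 19 × 8 = 152
Subtract: 152 - 46 = 106
106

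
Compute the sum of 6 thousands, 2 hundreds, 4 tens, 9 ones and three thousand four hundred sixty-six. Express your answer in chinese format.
Convert 6 thousands, 2 hundreds, 4 tens, 9 ones (place-value notation) → 6×1000 + 2×100 + 4×10 + 9 = 6249 (decimal)
Convert three thousand four hundred sixty-six (English words) → 3×1000 + 4×100 + 66 = 3466 (decimal)
Compute 6249 + 3466 = 9715
Convert 9715 (decimal) → 9715 = 9×1000 + 7×100 + 1×10 + 5 → 九千七百一十五 (Chinese numeral)
九千七百一十五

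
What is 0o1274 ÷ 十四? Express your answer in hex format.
Convert 0o1274 (octal) → 1×512 + 2×64 + 7×8 + 4 = 700 (decimal)
Convert 十四 (Chinese numeral) → 1×10 + 4 = 14 (decimal)
Compute 700 ÷ 14 = 50
Convert 50 (decimal) → 50 = 3×16 + 2 → 0x32 (hexadecimal)
0x32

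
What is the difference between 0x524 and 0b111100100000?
Convert 0x524 (hexadecimal) → 5×256 + 2×16 + 4 = 1316 (decimal)
Convert 0b111100100000 (binary) → 2048 + 1024 + 512 + 256 + 32 = 3872 (decimal)
Difference: |1316 - 3872| = 2556
2556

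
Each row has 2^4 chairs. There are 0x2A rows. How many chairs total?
Convert 2^4 (power) → 16 (decimal)
Convert 0x2A (hexadecimal) → 2×16 + 10 = 42 (decimal)
Compute 16 × 42 = 672
672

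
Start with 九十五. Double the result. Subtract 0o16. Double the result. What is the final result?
Convert 九十五 (Chinese numeral) → 9×10 + 5 = 95 (decimal)
Start: 95
95 × 2 = 190
Convert 0o16 (octal) → 1×8 + 6 = 14 (decimal)
190 - 14 = 176
176 × 2 = 352
352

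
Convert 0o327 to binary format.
Convert 0o327 (octal) → 3×64 + 2×8 + 7 = 215 (decimal)
Convert 215 (decimal) → 215 = 128 + 64 + 16 + 4 + 2 + 1 → 0b11010111 (binary)
0b11010111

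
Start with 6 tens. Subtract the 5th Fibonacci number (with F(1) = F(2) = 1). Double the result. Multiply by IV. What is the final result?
Convert 6 tens (place-value notation) → 6×10 = 60 (decimal)
Start: 60
Convert the 5th Fibonacci number (with F(1) = F(2) = 1) (Fibonacci index) → 1, 1, 2, 3, 5 → 5 (decimal)
60 - 5 = 55
55 × 2 = 110
Convert IV (Roman numeral) → 4 (decimal)
110 × 4 = 440
440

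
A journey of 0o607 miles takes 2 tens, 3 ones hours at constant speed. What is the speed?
Convert 0o607 (octal) → 6×64 + 7 = 391 (decimal)
Convert 2 tens, 3 ones (place-value notation) → 2×10 + 3 = 23 (decimal)
Compute 391 ÷ 23 = 17
17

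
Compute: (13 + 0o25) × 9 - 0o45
Convert 0o25 (octal) → 2×8 + 5 = 21 (decimal)
Convert 0o45 (octal) → 4×8 + 5 = 37 (decimal)
Expression in decimal: (13 + 21) × 9 - 37
Parentheses first: 13 + 21 = 34
Multiply: 34 × 9 = 306
Subtract: 306 - 37 = 269
269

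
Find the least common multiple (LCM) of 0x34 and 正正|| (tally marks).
Convert 0x34 (hexadecimal) → 3×16 + 4 = 52 (decimal)
Convert 正正|| (tally marks) → 5 + 5 + 2 = 12 (decimal)
Compute lcm(52, 12) = 156
156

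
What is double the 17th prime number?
The 17th prime number = 59
Compute 59 × 2 = 118
118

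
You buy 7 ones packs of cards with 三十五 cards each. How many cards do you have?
Convert 三十五 (Chinese numeral) → 3×10 + 5 = 35 (decimal)
Convert 7 ones (place-value notation) → 7 (decimal)
Compute 35 × 7 = 245
245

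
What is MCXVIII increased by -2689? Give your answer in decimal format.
Convert MCXVIII (Roman numeral) → 1000 + 100 + 10 + 5 + 1 + 1 + 1 = 1118 (decimal)
Compute 1118 + -2689 = -1571
-1571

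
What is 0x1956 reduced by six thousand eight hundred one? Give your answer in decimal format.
Convert 0x1956 (hexadecimal) → 1×4096 + 9×256 + 5×16 + 6 = 6486 (decimal)
Convert six thousand eight hundred one (English words) → 6×1000 + 8×100 + 1 = 6801 (decimal)
Compute 6486 - 6801 = -315
-315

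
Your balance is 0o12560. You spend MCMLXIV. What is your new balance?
Convert 0o12560 (octal) → 1×4096 + 2×512 + 5×64 + 6×8 = 5488 (decimal)
Convert MCMLXIV (Roman numeral) → 1000 + 900 + 50 + 10 + 4 = 1964 (decimal)
Compute 5488 - 1964 = 3524
3524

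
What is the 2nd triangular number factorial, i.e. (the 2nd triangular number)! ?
Convert the 2nd triangular number (triangular index) → 2×3/2 = 3 (decimal)
Compute 3! = 6
6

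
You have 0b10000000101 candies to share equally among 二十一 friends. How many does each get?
Convert 0b10000000101 (binary) → 1024 + 4 + 1 = 1029 (decimal)
Convert 二十一 (Chinese numeral) → 2×10 + 1 = 21 (decimal)
Compute 1029 ÷ 21 = 49
49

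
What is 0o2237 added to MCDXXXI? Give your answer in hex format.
Convert 0o2237 (octal) → 2×512 + 2×64 + 3×8 + 7 = 1183 (decimal)
Convert MCDXXXI (Roman numeral) → 1000 + 400 + 10 + 10 + 10 + 1 = 1431 (decimal)
Compute 1183 + 1431 = 2614
Convert 2614 (decimal) → 2614 = 10×256 + 3×16 + 6 → 0xA36 (hexadecimal)
0xA36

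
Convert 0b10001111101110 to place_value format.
Convert 0b10001111101110 (binary) → 8192 + 512 + 256 + 128 + 64 + 32 + 8 + 4 + 2 = 9198 (decimal)
Convert 9198 (decimal) → 9198 = 9×1000 + 1×100 + 9×10 + 8 → 9 thousands, 1 hundred, 9 tens, 8 ones (place-value notation)
9 thousands, 1 hundred, 9 tens, 8 ones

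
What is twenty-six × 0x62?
Convert twenty-six (English words) → 26 (decimal)
Convert 0x62 (hexadecimal) → 6×16 + 2 = 98 (decimal)
Compute 26 × 98 = 2548
2548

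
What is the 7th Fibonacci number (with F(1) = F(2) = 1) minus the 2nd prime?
The 7th Fibonacci number (with F(1) = F(2) = 1): 1, 1, 2, 3, 5, 8, 13 → 13
Convert the 2nd prime (prime index) → 3 (decimal)
Compute 13 - 3 = 10
10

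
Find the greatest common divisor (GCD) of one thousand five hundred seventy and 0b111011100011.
Convert one thousand five hundred seventy (English words) → 1×1000 + 5×100 + 70 = 1570 (decimal)
Convert 0b111011100011 (binary) → 2048 + 1024 + 512 + 128 + 64 + 32 + 2 + 1 = 3811 (decimal)
Compute gcd(1570, 3811) = 1
1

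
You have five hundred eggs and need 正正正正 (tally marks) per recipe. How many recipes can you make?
Convert five hundred (English words) → 5×100 = 500 (decimal)
Convert 正正正正 (tally marks) → 5 + 5 + 5 + 5 = 20 (decimal)
Compute 500 ÷ 20 = 25
25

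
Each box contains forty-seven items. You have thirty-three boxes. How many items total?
Convert forty-seven (English words) → 47 (decimal)
Convert thirty-three (English words) → 33 (decimal)
Compute 47 × 33 = 1551
1551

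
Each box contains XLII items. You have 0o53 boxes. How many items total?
Convert XLII (Roman numeral) → 40 + 1 + 1 = 42 (decimal)
Convert 0o53 (octal) → 5×8 + 3 = 43 (decimal)
Compute 42 × 43 = 1806
1806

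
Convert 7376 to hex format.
Convert 7376 (decimal) → 7376 = 1×4096 + 12×256 + 13×16 → 0x1CD0 (hexadecimal)
0x1CD0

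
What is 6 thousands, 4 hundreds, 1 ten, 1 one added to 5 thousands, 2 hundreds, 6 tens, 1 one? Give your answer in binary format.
Convert 6 thousands, 4 hundreds, 1 ten, 1 one (place-value notation) → 6×1000 + 4×100 + 1×10 + 1 = 6411 (decimal)
Convert 5 thousands, 2 hundreds, 6 tens, 1 one (place-value notation) → 5×1000 + 2×100 + 6×10 + 1 = 5261 (decimal)
Compute 6411 + 5261 = 11672
Convert 11672 (decimal) → 11672 = 8192 + 2048 + 1024 + 256 + 128 + 16 + 8 → 0b10110110011000 (binary)
0b10110110011000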